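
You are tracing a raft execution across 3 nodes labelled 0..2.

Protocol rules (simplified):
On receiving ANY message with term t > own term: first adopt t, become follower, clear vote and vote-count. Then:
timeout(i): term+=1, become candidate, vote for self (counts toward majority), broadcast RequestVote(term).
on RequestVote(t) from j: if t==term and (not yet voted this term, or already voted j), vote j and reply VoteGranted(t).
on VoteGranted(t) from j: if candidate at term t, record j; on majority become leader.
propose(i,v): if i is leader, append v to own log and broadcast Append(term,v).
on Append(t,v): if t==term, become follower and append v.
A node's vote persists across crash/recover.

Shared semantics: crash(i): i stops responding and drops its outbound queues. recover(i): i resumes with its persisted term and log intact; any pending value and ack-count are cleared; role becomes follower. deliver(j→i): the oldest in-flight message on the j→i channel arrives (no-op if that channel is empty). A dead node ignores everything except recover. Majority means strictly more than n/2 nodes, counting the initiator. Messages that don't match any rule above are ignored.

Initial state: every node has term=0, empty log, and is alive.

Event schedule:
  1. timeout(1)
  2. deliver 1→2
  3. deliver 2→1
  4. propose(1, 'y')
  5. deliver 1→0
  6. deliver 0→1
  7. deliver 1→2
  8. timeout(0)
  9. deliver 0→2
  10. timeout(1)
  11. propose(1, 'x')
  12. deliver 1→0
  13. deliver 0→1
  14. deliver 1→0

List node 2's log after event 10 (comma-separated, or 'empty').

y

after 1 — timeout(1): n1:cand/t1/[-]
after 2 — deliver 1→2: n2:foll/t1/[-]
after 3 — deliver 2→1: n1:lead/t1/[-]
after 4 — propose(1,'y'): n1:lead/t1/[y]
after 5 — deliver 1→0: n0:foll/t1/[-]
after 6 — deliver 0→1: ·
after 7 — deliver 1→2: n2:foll/t1/[y]
after 8 — timeout(0): n0:cand/t2/[-]
after 9 — deliver 0→2: n2:foll/t2/[y]
after 10 — timeout(1): n1:cand/t2/[y]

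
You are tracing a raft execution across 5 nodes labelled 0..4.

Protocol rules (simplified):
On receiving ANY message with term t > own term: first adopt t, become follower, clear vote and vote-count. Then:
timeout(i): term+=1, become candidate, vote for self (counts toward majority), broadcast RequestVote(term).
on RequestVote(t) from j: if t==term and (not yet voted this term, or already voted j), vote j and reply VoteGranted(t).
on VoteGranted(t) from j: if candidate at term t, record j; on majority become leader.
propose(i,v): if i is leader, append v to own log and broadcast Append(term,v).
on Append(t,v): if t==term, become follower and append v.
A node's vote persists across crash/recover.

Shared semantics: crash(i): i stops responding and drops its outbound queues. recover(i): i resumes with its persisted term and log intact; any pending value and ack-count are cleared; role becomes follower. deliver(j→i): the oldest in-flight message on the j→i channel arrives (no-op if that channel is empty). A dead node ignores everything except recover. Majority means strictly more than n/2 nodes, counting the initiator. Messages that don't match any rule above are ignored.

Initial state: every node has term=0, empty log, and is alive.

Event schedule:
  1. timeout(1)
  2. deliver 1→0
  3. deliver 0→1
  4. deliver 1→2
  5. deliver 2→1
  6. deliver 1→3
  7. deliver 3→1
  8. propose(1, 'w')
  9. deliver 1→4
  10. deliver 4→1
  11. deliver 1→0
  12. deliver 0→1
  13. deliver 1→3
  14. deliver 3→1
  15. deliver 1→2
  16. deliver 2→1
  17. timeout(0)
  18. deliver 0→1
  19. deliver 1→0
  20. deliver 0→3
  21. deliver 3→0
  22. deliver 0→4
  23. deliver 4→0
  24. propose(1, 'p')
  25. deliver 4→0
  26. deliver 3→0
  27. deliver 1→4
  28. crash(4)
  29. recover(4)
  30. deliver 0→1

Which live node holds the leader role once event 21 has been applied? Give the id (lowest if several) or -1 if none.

step 1 timeout(1): 1={cand,t=1,log=-}
step 2 deliver 1→0: 0={foll,t=1,log=-}
step 3 deliver 0→1: —
step 4 deliver 1→2: 2={foll,t=1,log=-}
step 5 deliver 2→1: 1={lead,t=1,log=-}
step 6 deliver 1→3: 3={foll,t=1,log=-}
step 7 deliver 3→1: —
step 8 propose(1,'w'): 1={lead,t=1,log=w}
step 9 deliver 1→4: 4={foll,t=1,log=-}
step 10 deliver 4→1: —
step 11 deliver 1→0: 0={foll,t=1,log=w}
step 12 deliver 0→1: —
step 13 deliver 1→3: 3={foll,t=1,log=w}
step 14 deliver 3→1: —
step 15 deliver 1→2: 2={foll,t=1,log=w}
step 16 deliver 2→1: —
step 17 timeout(0): 0={cand,t=2,log=w}
step 18 deliver 0→1: 1={foll,t=2,log=w}
step 19 deliver 1→0: —
step 20 deliver 0→3: 3={foll,t=2,log=w}
step 21 deliver 3→0: 0={lead,t=2,log=w}

0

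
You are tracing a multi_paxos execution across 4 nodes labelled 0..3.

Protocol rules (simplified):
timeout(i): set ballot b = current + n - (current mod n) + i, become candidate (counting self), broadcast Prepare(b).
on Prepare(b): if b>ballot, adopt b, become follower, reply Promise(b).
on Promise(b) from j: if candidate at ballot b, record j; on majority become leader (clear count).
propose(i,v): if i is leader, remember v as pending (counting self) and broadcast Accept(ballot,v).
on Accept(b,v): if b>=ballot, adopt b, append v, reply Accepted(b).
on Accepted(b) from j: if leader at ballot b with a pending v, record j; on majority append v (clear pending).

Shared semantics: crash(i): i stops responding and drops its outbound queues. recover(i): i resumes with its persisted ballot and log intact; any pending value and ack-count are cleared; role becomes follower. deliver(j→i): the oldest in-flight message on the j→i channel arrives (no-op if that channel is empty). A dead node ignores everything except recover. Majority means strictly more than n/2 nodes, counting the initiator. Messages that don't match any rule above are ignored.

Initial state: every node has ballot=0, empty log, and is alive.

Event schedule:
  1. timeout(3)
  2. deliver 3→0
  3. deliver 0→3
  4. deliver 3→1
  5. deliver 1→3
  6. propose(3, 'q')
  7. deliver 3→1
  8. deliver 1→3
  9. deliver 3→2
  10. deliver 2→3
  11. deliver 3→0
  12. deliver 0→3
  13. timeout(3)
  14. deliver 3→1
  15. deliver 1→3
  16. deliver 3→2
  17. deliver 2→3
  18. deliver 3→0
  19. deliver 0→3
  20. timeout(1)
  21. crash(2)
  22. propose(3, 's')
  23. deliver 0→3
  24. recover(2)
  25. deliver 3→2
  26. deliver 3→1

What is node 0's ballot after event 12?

7

step 1 timeout(3): 3={cand,b=7,log=-}
step 2 deliver 3→0: 0={foll,b=7,log=-}
step 3 deliver 0→3: —
step 4 deliver 3→1: 1={foll,b=7,log=-}
step 5 deliver 1→3: 3={lead,b=7,log=-}
step 6 propose(3,'q'): —
step 7 deliver 3→1: 1={foll,b=7,log=q}
step 8 deliver 1→3: —
step 9 deliver 3→2: 2={foll,b=7,log=-}
step 10 deliver 2→3: —
step 11 deliver 3→0: 0={foll,b=7,log=q}
step 12 deliver 0→3: 3={lead,b=7,log=q}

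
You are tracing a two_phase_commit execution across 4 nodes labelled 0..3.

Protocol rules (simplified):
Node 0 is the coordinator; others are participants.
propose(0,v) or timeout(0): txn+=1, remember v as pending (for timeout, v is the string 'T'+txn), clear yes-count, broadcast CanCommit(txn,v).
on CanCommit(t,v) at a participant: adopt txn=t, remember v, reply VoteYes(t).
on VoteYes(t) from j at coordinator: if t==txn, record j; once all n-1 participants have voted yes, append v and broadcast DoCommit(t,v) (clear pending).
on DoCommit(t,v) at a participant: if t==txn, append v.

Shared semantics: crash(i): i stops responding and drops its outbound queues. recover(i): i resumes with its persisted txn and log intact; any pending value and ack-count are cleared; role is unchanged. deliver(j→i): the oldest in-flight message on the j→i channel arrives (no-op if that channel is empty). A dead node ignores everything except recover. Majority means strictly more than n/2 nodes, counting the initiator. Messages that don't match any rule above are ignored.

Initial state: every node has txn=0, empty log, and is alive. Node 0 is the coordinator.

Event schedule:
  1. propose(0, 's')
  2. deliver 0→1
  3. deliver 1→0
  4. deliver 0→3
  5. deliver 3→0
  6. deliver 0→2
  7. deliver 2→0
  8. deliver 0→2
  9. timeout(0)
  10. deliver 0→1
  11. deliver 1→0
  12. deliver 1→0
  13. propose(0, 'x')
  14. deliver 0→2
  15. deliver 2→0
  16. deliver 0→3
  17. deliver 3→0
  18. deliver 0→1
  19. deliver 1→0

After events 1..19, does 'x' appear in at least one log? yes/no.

step 1 propose(0,'s'): 0={coor,t=1,log=-}
step 2 deliver 0→1: 1={part,t=1,log=-}
step 3 deliver 1→0: —
step 4 deliver 0→3: 3={part,t=1,log=-}
step 5 deliver 3→0: —
step 6 deliver 0→2: 2={part,t=1,log=-}
step 7 deliver 2→0: 0={coor,t=1,log=s}
step 8 deliver 0→2: 2={part,t=1,log=s}
step 9 timeout(0): 0={coor,t=2,log=s}
step 10 deliver 0→1: 1={part,t=1,log=s}
step 11 deliver 1→0: —
step 12 deliver 1→0: —
step 13 propose(0,'x'): 0={coor,t=3,log=s}
step 14 deliver 0→2: 2={part,t=2,log=s}
step 15 deliver 2→0: —
step 16 deliver 0→3: 3={part,t=1,log=s}
step 17 deliver 3→0: —
step 18 deliver 0→1: 1={part,t=2,log=s}
step 19 deliver 1→0: —

no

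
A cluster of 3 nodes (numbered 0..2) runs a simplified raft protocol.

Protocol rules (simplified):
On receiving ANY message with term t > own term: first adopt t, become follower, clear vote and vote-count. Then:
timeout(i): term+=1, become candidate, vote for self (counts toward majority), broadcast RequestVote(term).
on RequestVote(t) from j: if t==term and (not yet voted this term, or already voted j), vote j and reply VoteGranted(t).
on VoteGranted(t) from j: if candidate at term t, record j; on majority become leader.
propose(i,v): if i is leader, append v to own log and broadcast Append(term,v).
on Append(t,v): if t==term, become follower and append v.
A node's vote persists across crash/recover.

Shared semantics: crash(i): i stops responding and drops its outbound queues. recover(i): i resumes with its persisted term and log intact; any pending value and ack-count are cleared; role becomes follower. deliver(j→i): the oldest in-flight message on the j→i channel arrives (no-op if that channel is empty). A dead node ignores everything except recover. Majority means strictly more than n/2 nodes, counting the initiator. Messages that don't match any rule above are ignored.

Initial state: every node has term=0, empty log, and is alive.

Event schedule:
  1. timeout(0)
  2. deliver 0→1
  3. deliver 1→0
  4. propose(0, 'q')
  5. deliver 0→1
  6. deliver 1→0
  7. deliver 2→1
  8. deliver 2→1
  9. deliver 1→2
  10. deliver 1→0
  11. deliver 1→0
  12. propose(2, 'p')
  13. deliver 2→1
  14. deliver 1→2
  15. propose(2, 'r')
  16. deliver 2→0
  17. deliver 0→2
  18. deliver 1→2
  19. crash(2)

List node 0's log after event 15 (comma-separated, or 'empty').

1. timeout(0):  <0:cand t1 ->
2. deliver 0→1:  <1:foll t1 ->
3. deliver 1→0:  <0:lead t1 ->
4. propose(0,'q'):  <0:lead t1 q>
5. deliver 0→1:  <1:foll t1 q>
6. deliver 1→0:  nop
7. deliver 2→1:  nop
8. deliver 2→1:  nop
9. deliver 1→2:  nop
10. deliver 1→0:  nop
11. deliver 1→0:  nop
12. propose(2,'p'):  nop
13. deliver 2→1:  nop
14. deliver 1→2:  nop
15. propose(2,'r'):  nop

q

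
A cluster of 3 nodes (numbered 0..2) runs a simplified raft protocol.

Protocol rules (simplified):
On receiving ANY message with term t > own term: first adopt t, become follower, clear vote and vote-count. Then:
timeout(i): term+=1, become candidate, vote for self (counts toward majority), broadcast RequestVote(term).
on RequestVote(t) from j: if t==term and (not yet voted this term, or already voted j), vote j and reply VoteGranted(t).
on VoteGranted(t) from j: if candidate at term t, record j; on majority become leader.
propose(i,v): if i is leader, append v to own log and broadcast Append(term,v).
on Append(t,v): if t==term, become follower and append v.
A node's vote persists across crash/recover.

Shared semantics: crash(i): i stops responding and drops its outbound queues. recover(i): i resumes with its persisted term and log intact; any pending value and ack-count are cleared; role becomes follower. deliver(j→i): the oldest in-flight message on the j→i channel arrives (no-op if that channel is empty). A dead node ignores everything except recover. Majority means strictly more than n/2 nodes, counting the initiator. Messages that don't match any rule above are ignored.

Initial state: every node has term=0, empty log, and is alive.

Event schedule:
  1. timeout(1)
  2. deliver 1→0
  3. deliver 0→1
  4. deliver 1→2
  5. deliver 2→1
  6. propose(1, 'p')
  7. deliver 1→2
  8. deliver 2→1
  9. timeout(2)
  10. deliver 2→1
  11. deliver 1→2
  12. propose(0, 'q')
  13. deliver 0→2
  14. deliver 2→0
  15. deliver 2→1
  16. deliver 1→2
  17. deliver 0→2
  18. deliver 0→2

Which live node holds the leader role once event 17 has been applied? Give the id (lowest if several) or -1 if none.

2

after 1 — timeout(1): n1:cand/t1/[-]
after 2 — deliver 1→0: n0:foll/t1/[-]
after 3 — deliver 0→1: n1:lead/t1/[-]
after 4 — deliver 1→2: n2:foll/t1/[-]
after 5 — deliver 2→1: ·
after 6 — propose(1,'p'): n1:lead/t1/[p]
after 7 — deliver 1→2: n2:foll/t1/[p]
after 8 — deliver 2→1: ·
after 9 — timeout(2): n2:cand/t2/[p]
after 10 — deliver 2→1: n1:foll/t2/[p]
after 11 — deliver 1→2: n2:lead/t2/[p]
after 12 — propose(0,'q'): ·
after 13 — deliver 0→2: ·
after 14 — deliver 2→0: n0:foll/t2/[-]
after 15 — deliver 2→1: ·
after 16 — deliver 1→2: ·
after 17 — deliver 0→2: ·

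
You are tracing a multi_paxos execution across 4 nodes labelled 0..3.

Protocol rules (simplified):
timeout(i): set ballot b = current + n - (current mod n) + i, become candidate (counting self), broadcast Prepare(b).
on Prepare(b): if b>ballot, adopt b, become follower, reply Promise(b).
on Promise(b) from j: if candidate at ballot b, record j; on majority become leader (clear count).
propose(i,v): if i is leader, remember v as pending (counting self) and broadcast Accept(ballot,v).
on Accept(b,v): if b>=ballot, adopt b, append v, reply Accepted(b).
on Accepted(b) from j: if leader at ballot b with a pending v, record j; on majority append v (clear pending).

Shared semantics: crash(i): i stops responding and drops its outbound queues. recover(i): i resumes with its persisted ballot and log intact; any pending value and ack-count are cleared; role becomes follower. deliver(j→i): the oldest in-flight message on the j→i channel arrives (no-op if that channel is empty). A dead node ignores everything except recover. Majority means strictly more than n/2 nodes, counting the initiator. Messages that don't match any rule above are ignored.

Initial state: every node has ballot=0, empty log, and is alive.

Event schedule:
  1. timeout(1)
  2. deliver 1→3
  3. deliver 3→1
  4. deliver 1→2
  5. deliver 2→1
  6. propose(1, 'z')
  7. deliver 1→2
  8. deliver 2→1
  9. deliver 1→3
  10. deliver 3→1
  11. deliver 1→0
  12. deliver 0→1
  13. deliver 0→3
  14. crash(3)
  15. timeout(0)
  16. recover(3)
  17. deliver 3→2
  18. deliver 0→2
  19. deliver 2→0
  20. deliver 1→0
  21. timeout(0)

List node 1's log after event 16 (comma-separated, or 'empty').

step 1 timeout(1): 1={cand,b=5,log=-}
step 2 deliver 1→3: 3={foll,b=5,log=-}
step 3 deliver 3→1: —
step 4 deliver 1→2: 2={foll,b=5,log=-}
step 5 deliver 2→1: 1={lead,b=5,log=-}
step 6 propose(1,'z'): —
step 7 deliver 1→2: 2={foll,b=5,log=z}
step 8 deliver 2→1: —
step 9 deliver 1→3: 3={foll,b=5,log=z}
step 10 deliver 3→1: 1={lead,b=5,log=z}
step 11 deliver 1→0: 0={foll,b=5,log=-}
step 12 deliver 0→1: —
step 13 deliver 0→3: —
step 14 crash(3): 3={✗foll,b=5,log=z}
step 15 timeout(0): 0={cand,b=8,log=-}
step 16 recover(3): 3={foll,b=5,log=z}

z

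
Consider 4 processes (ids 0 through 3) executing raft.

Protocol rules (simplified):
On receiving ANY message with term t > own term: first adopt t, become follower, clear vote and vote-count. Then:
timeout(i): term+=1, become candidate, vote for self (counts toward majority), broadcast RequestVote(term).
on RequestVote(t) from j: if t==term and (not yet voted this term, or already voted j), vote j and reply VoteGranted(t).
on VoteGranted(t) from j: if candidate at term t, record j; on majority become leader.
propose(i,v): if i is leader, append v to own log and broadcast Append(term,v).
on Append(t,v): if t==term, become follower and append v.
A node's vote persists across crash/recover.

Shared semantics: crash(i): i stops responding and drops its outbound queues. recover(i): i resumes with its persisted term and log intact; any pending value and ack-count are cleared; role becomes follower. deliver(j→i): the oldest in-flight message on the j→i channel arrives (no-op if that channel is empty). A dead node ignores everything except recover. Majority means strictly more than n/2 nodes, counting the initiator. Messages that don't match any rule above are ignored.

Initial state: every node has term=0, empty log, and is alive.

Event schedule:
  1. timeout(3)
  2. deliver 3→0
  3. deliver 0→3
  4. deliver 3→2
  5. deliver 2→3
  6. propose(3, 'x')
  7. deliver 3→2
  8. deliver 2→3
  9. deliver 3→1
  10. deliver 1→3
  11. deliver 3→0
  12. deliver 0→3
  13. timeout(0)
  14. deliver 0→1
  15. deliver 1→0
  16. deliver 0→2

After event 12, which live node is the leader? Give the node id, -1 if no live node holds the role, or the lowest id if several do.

after 1 — timeout(3): n3:cand/t1/[-]
after 2 — deliver 3→0: n0:foll/t1/[-]
after 3 — deliver 0→3: ·
after 4 — deliver 3→2: n2:foll/t1/[-]
after 5 — deliver 2→3: n3:lead/t1/[-]
after 6 — propose(3,'x'): n3:lead/t1/[x]
after 7 — deliver 3→2: n2:foll/t1/[x]
after 8 — deliver 2→3: ·
after 9 — deliver 3→1: n1:foll/t1/[-]
after 10 — deliver 1→3: ·
after 11 — deliver 3→0: n0:foll/t1/[x]
after 12 — deliver 0→3: ·

3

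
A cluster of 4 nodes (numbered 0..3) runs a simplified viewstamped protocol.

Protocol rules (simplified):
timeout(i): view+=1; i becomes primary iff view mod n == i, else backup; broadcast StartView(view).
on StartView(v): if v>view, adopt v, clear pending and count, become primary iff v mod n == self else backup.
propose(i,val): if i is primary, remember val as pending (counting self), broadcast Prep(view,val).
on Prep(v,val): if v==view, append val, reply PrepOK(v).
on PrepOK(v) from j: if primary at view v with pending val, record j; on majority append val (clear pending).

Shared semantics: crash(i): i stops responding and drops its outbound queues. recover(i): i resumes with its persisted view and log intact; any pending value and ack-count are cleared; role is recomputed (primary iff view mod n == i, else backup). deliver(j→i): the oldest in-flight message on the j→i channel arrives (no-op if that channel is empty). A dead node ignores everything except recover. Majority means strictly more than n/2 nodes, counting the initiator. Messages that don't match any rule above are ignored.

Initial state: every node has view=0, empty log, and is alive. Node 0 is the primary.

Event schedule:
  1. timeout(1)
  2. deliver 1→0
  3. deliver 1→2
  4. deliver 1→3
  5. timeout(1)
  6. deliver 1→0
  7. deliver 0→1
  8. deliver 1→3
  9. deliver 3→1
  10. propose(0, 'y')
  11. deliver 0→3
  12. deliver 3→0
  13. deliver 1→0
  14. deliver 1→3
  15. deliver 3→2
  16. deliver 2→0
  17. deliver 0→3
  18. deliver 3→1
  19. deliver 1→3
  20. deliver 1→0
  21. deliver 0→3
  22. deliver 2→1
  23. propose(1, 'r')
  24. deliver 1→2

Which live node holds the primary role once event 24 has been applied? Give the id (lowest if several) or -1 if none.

e1 timeout(1): 1[prim,v=1,-]
e2 deliver 1→0: 0[back,v=1,-]
e3 deliver 1→2: 2[back,v=1,-]
e4 deliver 1→3: 3[back,v=1,-]
e5 timeout(1): 1[back,v=2,-]
e6 deliver 1→0: 0[back,v=2,-]
e7 deliver 0→1: ·
e8 deliver 1→3: 3[back,v=2,-]
e9 deliver 3→1: ·
e10 propose(0,'y'): ·
e11 deliver 0→3: ·
e12 deliver 3→0: ·
e13 deliver 1→0: ·
e14 deliver 1→3: ·
e15 deliver 3→2: ·
e16 deliver 2→0: ·
e17 deliver 0→3: ·
e18 deliver 3→1: ·
e19 deliver 1→3: ·
e20 deliver 1→0: ·
e21 deliver 0→3: ·
e22 deliver 2→1: ·
e23 propose(1,'r'): ·
e24 deliver 1→2: 2[prim,v=2,-]

2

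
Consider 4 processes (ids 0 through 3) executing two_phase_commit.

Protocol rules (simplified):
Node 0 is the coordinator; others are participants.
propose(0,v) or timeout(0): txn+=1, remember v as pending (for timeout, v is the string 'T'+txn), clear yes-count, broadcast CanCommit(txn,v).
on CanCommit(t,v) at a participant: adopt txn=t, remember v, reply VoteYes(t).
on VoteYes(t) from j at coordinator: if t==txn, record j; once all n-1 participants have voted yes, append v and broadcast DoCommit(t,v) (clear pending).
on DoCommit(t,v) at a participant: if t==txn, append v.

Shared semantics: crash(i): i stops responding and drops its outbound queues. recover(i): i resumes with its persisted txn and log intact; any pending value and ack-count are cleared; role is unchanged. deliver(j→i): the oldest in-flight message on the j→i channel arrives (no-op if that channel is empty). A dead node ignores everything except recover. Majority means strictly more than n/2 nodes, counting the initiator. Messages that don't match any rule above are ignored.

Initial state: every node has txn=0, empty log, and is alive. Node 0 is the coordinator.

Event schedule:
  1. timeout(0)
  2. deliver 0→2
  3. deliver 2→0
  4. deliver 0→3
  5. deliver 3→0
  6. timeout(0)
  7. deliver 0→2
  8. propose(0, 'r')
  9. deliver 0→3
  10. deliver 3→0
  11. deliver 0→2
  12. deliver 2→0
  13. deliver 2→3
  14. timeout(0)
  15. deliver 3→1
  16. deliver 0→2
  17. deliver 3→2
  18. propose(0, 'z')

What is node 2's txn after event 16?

[1] timeout(0) → N0(coor t1 [-])
[2] deliver 0→2 → N2(part t1 [-])
[3] deliver 2→0 → ∅
[4] deliver 0→3 → N3(part t1 [-])
[5] deliver 3→0 → ∅
[6] timeout(0) → N0(coor t2 [-])
[7] deliver 0→2 → N2(part t2 [-])
[8] propose(0,'r') → N0(coor t3 [-])
[9] deliver 0→3 → N3(part t2 [-])
[10] deliver 3→0 → ∅
[11] deliver 0→2 → N2(part t3 [-])
[12] deliver 2→0 → ∅
[13] deliver 2→3 → ∅
[14] timeout(0) → N0(coor t4 [-])
[15] deliver 3→1 → ∅
[16] deliver 0→2 → N2(part t4 [-])

4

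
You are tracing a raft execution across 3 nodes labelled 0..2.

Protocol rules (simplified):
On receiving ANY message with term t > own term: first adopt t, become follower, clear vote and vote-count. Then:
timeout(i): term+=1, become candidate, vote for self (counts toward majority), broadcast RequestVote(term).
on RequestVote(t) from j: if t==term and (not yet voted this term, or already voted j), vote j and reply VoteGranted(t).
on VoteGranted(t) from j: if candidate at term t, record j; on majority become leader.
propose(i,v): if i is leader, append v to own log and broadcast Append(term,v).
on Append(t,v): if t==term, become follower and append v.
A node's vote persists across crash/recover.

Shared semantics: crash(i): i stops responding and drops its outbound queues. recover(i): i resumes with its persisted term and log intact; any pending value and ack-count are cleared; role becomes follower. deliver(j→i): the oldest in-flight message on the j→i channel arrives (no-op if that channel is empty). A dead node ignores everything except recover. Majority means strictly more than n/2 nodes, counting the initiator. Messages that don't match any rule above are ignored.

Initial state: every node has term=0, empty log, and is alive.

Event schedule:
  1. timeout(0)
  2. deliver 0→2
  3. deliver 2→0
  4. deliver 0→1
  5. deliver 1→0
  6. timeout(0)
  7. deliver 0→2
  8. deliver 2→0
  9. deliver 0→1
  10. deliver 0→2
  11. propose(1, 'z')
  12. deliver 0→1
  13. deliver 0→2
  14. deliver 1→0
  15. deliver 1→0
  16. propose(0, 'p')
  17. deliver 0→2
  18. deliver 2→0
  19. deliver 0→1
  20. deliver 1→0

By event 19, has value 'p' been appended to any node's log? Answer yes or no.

[1] timeout(0) → N0(cand t1 [-])
[2] deliver 0→2 → N2(foll t1 [-])
[3] deliver 2→0 → N0(lead t1 [-])
[4] deliver 0→1 → N1(foll t1 [-])
[5] deliver 1→0 → ∅
[6] timeout(0) → N0(cand t2 [-])
[7] deliver 0→2 → N2(foll t2 [-])
[8] deliver 2→0 → N0(lead t2 [-])
[9] deliver 0→1 → N1(foll t2 [-])
[10] deliver 0→2 → ∅
[11] propose(1,'z') → ∅
[12] deliver 0→1 → ∅
[13] deliver 0→2 → ∅
[14] deliver 1→0 → ∅
[15] deliver 1→0 → ∅
[16] propose(0,'p') → N0(lead t2 [p])
[17] deliver 0→2 → N2(foll t2 [p])
[18] deliver 2→0 → ∅
[19] deliver 0→1 → N1(foll t2 [p])

yes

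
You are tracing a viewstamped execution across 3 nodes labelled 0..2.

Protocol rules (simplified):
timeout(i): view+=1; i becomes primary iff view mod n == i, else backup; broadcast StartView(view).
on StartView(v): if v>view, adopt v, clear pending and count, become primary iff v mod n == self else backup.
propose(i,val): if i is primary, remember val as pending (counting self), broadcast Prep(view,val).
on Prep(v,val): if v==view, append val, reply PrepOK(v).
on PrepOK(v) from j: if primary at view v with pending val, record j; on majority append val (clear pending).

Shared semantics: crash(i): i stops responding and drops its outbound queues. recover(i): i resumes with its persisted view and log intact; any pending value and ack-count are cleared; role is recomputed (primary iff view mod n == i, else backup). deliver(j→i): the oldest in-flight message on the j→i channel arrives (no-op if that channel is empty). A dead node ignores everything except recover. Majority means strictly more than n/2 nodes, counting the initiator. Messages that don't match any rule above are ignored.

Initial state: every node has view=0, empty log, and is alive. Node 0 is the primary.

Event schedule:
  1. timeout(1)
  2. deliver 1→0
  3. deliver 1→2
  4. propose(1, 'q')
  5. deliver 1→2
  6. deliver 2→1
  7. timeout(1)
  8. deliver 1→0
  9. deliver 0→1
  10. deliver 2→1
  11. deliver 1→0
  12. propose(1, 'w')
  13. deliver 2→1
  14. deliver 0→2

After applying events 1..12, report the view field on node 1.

2

1. timeout(1):  <1:prim v1 ->
2. deliver 1→0:  <0:back v1 ->
3. deliver 1→2:  <2:back v1 ->
4. propose(1,'q'):  nop
5. deliver 1→2:  <2:back v1 q>
6. deliver 2→1:  <1:prim v1 q>
7. timeout(1):  <1:back v2 q>
8. deliver 1→0:  <0:back v1 q>
9. deliver 0→1:  nop
10. deliver 2→1:  nop
11. deliver 1→0:  <0:back v2 q>
12. propose(1,'w'):  nop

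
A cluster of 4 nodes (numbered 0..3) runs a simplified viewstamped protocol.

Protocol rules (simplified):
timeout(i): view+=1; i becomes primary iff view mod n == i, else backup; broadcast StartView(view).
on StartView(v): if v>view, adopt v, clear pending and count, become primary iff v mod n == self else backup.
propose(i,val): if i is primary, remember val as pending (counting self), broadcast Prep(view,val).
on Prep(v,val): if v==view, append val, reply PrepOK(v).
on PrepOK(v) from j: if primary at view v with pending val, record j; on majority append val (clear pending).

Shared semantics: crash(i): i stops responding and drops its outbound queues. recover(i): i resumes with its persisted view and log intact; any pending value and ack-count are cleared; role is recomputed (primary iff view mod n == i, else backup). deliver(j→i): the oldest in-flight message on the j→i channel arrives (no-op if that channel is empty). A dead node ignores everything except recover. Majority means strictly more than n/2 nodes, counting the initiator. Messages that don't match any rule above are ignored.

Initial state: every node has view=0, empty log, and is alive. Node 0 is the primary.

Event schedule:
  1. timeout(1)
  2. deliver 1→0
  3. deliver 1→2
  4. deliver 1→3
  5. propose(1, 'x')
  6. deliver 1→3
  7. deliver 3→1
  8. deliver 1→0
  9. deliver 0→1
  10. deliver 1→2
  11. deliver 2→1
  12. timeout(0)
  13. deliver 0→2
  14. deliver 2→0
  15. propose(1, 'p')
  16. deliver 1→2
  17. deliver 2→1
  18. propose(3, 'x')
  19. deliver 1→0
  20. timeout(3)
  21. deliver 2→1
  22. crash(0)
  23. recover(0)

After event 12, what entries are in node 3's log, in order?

e1 timeout(1): 1[prim,v=1,-]
e2 deliver 1→0: 0[back,v=1,-]
e3 deliver 1→2: 2[back,v=1,-]
e4 deliver 1→3: 3[back,v=1,-]
e5 propose(1,'x'): ·
e6 deliver 1→3: 3[back,v=1,x]
e7 deliver 3→1: ·
e8 deliver 1→0: 0[back,v=1,x]
e9 deliver 0→1: 1[prim,v=1,x]
e10 deliver 1→2: 2[back,v=1,x]
e11 deliver 2→1: ·
e12 timeout(0): 0[back,v=2,x]

x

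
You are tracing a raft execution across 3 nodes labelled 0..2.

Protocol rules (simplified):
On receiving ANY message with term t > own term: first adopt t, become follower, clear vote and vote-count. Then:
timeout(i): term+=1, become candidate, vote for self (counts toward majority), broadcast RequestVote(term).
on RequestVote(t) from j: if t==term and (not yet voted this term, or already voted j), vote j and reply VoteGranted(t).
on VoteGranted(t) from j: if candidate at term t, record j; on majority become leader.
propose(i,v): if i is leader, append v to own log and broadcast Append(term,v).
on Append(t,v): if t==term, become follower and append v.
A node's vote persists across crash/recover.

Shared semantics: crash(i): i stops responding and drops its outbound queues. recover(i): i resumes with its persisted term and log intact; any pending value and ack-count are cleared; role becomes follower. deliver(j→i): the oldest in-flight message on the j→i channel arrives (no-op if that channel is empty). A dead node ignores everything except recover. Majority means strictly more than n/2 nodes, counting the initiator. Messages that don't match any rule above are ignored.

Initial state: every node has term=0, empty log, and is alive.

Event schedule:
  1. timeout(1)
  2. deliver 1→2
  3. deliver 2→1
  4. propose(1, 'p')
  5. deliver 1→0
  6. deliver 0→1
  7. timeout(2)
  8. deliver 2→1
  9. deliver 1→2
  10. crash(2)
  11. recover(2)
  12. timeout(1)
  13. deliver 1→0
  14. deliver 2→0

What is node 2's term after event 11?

2

after 1 — timeout(1): n1:cand/t1/[-]
after 2 — deliver 1→2: n2:foll/t1/[-]
after 3 — deliver 2→1: n1:lead/t1/[-]
after 4 — propose(1,'p'): n1:lead/t1/[p]
after 5 — deliver 1→0: n0:foll/t1/[-]
after 6 — deliver 0→1: ·
after 7 — timeout(2): n2:cand/t2/[-]
after 8 — deliver 2→1: n1:foll/t2/[p]
after 9 — deliver 1→2: ·
after 10 — crash(2): n2:✗cand/t2/[-]
after 11 — recover(2): n2:foll/t2/[-]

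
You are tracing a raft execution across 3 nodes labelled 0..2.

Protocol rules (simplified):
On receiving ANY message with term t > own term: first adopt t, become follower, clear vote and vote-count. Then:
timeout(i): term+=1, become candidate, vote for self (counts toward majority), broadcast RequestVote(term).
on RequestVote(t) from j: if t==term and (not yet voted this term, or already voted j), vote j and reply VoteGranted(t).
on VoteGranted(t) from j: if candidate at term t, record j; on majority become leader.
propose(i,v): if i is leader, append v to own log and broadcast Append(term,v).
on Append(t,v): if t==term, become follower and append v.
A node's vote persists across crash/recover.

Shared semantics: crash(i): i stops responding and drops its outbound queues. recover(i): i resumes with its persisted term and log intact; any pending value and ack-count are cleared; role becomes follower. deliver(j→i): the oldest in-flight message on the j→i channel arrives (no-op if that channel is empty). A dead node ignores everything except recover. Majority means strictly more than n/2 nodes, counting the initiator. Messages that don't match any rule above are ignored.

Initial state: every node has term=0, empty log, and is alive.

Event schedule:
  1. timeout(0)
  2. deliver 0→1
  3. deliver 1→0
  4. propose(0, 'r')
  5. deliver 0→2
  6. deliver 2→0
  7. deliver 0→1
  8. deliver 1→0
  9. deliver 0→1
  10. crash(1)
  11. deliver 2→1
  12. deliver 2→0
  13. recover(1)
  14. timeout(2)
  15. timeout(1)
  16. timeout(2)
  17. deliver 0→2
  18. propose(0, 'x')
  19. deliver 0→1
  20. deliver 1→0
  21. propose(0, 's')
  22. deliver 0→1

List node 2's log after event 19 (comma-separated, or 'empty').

empty

1. timeout(0):  <0:cand t1 ->
2. deliver 0→1:  <1:foll t1 ->
3. deliver 1→0:  <0:lead t1 ->
4. propose(0,'r'):  <0:lead t1 r>
5. deliver 0→2:  <2:foll t1 ->
6. deliver 2→0:  nop
7. deliver 0→1:  <1:foll t1 r>
8. deliver 1→0:  nop
9. deliver 0→1:  nop
10. crash(1):  <1:✗foll t1 r>
11. deliver 2→1:  nop
12. deliver 2→0:  nop
13. recover(1):  <1:foll t1 r>
14. timeout(2):  <2:cand t2 ->
15. timeout(1):  <1:cand t2 r>
16. timeout(2):  <2:cand t3 ->
17. deliver 0→2:  nop
18. propose(0,'x'):  <0:lead t1 r,x>
19. deliver 0→1:  nop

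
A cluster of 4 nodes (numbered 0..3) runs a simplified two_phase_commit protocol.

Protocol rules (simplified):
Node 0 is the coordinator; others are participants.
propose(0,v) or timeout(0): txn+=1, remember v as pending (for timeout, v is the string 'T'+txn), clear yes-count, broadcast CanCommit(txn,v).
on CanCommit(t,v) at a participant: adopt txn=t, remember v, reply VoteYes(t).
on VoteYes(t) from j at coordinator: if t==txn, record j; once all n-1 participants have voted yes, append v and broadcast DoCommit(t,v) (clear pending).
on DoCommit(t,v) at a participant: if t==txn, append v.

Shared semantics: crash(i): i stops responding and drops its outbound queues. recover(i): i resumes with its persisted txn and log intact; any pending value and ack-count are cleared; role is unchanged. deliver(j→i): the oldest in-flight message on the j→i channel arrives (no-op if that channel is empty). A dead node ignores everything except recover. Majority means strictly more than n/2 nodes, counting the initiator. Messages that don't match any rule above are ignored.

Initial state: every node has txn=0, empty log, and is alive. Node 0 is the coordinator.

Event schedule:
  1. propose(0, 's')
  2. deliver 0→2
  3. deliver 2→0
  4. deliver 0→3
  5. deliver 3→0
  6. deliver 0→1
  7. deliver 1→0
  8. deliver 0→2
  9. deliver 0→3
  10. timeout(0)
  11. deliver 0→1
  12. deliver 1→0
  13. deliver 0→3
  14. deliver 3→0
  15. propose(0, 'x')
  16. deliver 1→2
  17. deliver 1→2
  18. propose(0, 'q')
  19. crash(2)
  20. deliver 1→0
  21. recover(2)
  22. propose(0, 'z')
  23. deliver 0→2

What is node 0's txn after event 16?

3

1. propose(0,'s'):  <0:coor t1 ->
2. deliver 0→2:  <2:part t1 ->
3. deliver 2→0:  nop
4. deliver 0→3:  <3:part t1 ->
5. deliver 3→0:  nop
6. deliver 0→1:  <1:part t1 ->
7. deliver 1→0:  <0:coor t1 s>
8. deliver 0→2:  <2:part t1 s>
9. deliver 0→3:  <3:part t1 s>
10. timeout(0):  <0:coor t2 s>
11. deliver 0→1:  <1:part t1 s>
12. deliver 1→0:  nop
13. deliver 0→3:  <3:part t2 s>
14. deliver 3→0:  nop
15. propose(0,'x'):  <0:coor t3 s>
16. deliver 1→2:  nop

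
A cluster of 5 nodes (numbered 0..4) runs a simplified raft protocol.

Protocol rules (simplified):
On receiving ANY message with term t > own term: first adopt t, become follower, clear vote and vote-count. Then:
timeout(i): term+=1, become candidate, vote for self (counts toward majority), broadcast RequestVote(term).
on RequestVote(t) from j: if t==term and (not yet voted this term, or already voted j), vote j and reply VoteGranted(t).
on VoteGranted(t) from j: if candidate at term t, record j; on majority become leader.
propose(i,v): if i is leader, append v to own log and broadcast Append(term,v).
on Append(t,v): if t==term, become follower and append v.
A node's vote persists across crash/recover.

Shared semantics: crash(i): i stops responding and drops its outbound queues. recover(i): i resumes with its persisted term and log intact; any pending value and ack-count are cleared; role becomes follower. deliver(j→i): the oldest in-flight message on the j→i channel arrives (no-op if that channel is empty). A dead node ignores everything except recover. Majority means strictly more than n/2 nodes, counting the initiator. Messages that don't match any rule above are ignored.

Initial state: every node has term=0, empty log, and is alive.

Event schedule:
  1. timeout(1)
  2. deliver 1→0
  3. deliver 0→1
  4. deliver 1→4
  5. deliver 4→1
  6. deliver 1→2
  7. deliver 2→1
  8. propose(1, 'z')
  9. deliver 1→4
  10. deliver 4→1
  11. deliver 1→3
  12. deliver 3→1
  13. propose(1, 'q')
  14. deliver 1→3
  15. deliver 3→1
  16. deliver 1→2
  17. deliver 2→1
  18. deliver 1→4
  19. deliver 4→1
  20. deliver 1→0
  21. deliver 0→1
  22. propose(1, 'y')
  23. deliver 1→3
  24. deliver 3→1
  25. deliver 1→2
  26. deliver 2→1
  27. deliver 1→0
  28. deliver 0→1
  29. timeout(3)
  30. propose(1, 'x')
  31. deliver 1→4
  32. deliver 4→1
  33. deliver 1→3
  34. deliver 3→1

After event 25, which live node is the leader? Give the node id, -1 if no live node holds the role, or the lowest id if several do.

1

step 1 timeout(1): 1={cand,t=1,log=-}
step 2 deliver 1→0: 0={foll,t=1,log=-}
step 3 deliver 0→1: —
step 4 deliver 1→4: 4={foll,t=1,log=-}
step 5 deliver 4→1: 1={lead,t=1,log=-}
step 6 deliver 1→2: 2={foll,t=1,log=-}
step 7 deliver 2→1: —
step 8 propose(1,'z'): 1={lead,t=1,log=z}
step 9 deliver 1→4: 4={foll,t=1,log=z}
step 10 deliver 4→1: —
step 11 deliver 1→3: 3={foll,t=1,log=-}
step 12 deliver 3→1: —
step 13 propose(1,'q'): 1={lead,t=1,log=z,q}
step 14 deliver 1→3: 3={foll,t=1,log=z}
step 15 deliver 3→1: —
step 16 deliver 1→2: 2={foll,t=1,log=z}
step 17 deliver 2→1: —
step 18 deliver 1→4: 4={foll,t=1,log=z,q}
step 19 deliver 4→1: —
step 20 deliver 1→0: 0={foll,t=1,log=z}
step 21 deliver 0→1: —
step 22 propose(1,'y'): 1={lead,t=1,log=z,q,y}
step 23 deliver 1→3: 3={foll,t=1,log=z,q}
step 24 deliver 3→1: —
step 25 deliver 1→2: 2={foll,t=1,log=z,q}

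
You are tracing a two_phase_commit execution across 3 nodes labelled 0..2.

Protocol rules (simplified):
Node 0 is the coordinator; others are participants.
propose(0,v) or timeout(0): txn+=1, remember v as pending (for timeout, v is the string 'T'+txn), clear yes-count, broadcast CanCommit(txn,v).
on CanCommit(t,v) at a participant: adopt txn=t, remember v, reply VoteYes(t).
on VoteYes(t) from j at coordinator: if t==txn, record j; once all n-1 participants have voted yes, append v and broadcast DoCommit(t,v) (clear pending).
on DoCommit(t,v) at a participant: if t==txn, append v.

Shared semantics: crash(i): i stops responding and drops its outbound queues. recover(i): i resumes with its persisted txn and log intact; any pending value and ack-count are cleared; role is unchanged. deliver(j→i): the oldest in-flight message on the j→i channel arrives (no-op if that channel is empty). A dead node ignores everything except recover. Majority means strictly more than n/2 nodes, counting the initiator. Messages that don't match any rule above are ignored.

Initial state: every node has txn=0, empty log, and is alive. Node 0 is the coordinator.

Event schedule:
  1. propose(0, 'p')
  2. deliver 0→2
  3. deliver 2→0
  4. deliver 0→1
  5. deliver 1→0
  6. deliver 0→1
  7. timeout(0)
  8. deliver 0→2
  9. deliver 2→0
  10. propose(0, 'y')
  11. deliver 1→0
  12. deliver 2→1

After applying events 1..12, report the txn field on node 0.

e1 propose(0,'p'): 0[coor,t=1,-]
e2 deliver 0→2: 2[part,t=1,-]
e3 deliver 2→0: ·
e4 deliver 0→1: 1[part,t=1,-]
e5 deliver 1→0: 0[coor,t=1,p]
e6 deliver 0→1: 1[part,t=1,p]
e7 timeout(0): 0[coor,t=2,p]
e8 deliver 0→2: 2[part,t=1,p]
e9 deliver 2→0: ·
e10 propose(0,'y'): 0[coor,t=3,p]
e11 deliver 1→0: ·
e12 deliver 2→1: ·

3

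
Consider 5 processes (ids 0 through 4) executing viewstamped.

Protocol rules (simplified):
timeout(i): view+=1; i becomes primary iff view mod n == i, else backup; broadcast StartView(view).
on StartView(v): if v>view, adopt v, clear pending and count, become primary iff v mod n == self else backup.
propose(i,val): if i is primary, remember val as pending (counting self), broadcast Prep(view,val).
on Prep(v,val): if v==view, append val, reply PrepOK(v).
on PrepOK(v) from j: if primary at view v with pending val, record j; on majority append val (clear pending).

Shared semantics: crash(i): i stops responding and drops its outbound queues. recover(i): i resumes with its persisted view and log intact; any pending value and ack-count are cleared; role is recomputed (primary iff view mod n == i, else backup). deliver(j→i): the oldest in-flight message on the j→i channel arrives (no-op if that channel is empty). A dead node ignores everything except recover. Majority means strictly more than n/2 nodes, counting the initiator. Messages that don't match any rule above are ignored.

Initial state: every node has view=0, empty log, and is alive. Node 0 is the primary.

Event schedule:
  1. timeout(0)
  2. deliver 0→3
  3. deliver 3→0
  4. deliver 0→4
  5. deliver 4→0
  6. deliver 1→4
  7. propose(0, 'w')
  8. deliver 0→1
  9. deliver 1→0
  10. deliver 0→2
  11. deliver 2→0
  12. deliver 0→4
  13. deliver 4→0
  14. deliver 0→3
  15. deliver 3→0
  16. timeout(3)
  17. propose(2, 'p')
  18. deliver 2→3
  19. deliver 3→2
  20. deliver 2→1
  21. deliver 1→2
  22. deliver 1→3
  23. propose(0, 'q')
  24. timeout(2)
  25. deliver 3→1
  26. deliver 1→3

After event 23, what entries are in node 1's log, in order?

empty

step 1 timeout(0): 0={back,v=1,log=-}
step 2 deliver 0→3: 3={back,v=1,log=-}
step 3 deliver 3→0: —
step 4 deliver 0→4: 4={back,v=1,log=-}
step 5 deliver 4→0: —
step 6 deliver 1→4: —
step 7 propose(0,'w'): —
step 8 deliver 0→1: 1={prim,v=1,log=-}
step 9 deliver 1→0: —
step 10 deliver 0→2: 2={back,v=1,log=-}
step 11 deliver 2→0: —
step 12 deliver 0→4: —
step 13 deliver 4→0: —
step 14 deliver 0→3: —
step 15 deliver 3→0: —
step 16 timeout(3): 3={back,v=2,log=-}
step 17 propose(2,'p'): —
step 18 deliver 2→3: —
step 19 deliver 3→2: 2={prim,v=2,log=-}
step 20 deliver 2→1: —
step 21 deliver 1→2: —
step 22 deliver 1→3: —
step 23 propose(0,'q'): —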